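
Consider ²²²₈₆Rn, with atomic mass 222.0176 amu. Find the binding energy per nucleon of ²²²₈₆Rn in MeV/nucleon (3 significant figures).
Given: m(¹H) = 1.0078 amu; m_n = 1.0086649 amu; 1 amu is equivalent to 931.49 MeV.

7.69 MeV/nucleon

With 86 protons and 136 neutrons (A = 222):
Σm = 86·m(¹H) + 136·m_n = 86.6708 + 137.1784264 = 223.8492264 amu
Δm = 223.8492264 − 222.0176 = 1.8316264 amu
Converting to energy: 1.8316264 amu × 931.49 MeV/amu = 1706.14 MeV
BE/A = 1706.14 MeV / 222 = 7.685 MeV/nucleon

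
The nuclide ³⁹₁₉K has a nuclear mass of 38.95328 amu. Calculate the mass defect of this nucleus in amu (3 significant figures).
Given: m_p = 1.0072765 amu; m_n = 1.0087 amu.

With 19 protons and 20 neutrons (A = 39):
Σm = 19·m_p + 20·m_n = 19.1382535 + 20.1740 = 39.3122535 amu
Mass defect Δm = 39.3122535 − 38.95328 = 0.3589735 amu

0.359 amu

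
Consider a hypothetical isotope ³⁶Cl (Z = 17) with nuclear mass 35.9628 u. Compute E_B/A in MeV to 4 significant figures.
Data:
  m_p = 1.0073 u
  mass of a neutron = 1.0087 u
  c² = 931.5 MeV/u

8.451 MeV/nucleon

Mass of separated nucleons = 17(1.0073) + 19(1.0087) = 17.1241 + 19.1653 = 36.2894 u
The mass defect is 36.2894 − 35.9628 = 0.3266 u.
E_B = 0.3266 × 931.5 = 304.228 MeV
Dividing by A = 36 gives 8.451 MeV per nucleon.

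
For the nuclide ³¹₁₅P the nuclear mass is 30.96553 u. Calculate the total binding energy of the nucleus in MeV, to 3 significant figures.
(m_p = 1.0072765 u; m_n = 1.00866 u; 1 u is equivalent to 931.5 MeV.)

263 MeV

The nucleus contains 15 protons and 31 − 15 = 16 neutrons.
Mass of separated nucleons = 15(1.0072765) + 16(1.00866) = 15.1091475 + 16.13856 = 31.2477075 u
The mass defect is 31.2477075 − 30.96553 = 0.2821775 u.
Binding energy = Δm·c² = 0.2821775 × 931.5 MeV/u = 262.848 MeV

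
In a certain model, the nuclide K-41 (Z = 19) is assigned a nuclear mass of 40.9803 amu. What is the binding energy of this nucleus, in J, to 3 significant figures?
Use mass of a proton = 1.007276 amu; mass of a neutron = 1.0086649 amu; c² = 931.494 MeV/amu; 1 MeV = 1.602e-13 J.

5.20e-11 J

The nucleus contains 19 protons and 41 − 19 = 22 neutrons.
Total constituent mass: 19 × 1.007276 + 22 × 1.0086649 = 41.3288718 amu
Δm = 41.3288718 − 40.9803 = 0.3485718 amu
Binding energy = Δm·c² = 0.3485718 × 931.494 MeV/amu = 324.693 MeV
In joules: 324.693 MeV × 1.602e-13 J/MeV = 5.2016e-11 J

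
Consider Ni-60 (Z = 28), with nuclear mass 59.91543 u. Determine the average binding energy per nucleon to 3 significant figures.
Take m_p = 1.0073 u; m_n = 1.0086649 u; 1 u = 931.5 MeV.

Z = 28, so N = A − Z = 60 − 28 = 32.
Mass of separated nucleons = 28(1.0073) + 32(1.0086649) = 28.2044 + 32.2772768 = 60.4816768 u
Δm = 60.4816768 − 59.91543 = 0.5662468 u
E_B = 0.5662468 × 931.5 = 527.459 MeV
Dividing by A = 60 gives 8.791 MeV per nucleon.

8.79 MeV/nucleon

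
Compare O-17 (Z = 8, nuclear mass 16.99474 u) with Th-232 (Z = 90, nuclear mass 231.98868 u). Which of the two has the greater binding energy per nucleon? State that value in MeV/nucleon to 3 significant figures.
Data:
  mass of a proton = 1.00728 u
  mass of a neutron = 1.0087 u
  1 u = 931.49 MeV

O-17: Σm = 8(1.00728) + 9(1.0087) = 17.13654 u; Δm = 0.14180 u; E_B = 132.09 MeV; E_B/A = 7.770 MeV
Th-232: Σm = 90(1.00728) + 142(1.0087) = 233.89060 u; Δm = 1.90192 u; E_B = 1771.6 MeV; E_B/A = 7.636 MeV
O-17 has the higher binding energy per nucleon, so it is the more tightly bound nucleus.

O-17; 7.77 MeV/nucleon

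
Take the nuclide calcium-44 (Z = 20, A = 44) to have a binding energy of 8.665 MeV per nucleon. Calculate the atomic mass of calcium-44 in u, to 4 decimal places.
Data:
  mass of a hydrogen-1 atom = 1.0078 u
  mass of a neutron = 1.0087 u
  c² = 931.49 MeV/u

Total binding energy = 44 × 8.665 = 381.260 MeV
Mass defect = 381.260 MeV / (931.49 MeV/u) = 0.409301 u
Constituent mass = 20(1.0078) + 24(1.0087) = 44.3648 u
Atomic mass = 44.3648 − 0.409301 = 43.955499 u ≈ 43.9555 u (to 4 decimal places)

43.9555 u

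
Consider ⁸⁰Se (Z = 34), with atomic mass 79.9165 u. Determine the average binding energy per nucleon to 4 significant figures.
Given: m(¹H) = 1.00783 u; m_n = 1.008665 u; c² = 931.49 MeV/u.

The nucleus contains 34 protons and 80 − 34 = 46 neutrons.
Mass of separated nucleons = 34(1.00783) + 46(1.008665) = 34.26622 + 46.398590 = 80.664810 u
Mass defect Δm = 80.664810 − 79.9165 = 0.748310 u
Binding energy = Δm·c² = 0.748310 × 931.49 MeV/u = 697.043 MeV
Per nucleon: 697.043 / 80 = 8.713 MeV

8.713 MeV/nucleon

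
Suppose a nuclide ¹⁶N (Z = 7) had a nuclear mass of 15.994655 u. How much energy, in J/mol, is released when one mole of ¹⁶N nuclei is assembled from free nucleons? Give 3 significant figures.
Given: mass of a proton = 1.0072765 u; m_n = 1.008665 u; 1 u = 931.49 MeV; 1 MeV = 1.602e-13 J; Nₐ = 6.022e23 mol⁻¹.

Z = 7, so N = A − Z = 16 − 7 = 9.
Σm = 7·m_p + 9·m_n = 7.0509355 + 9.077985 = 16.1289205 u
The mass defect is 16.1289205 − 15.994655 = 0.1342655 u.
Converting to energy: 0.1342655 u × 931.49 MeV/u = 125.067 MeV
Per nucleus in joules: 125.067 MeV × 1.602e-13 J/MeV = 2.0036e-11 J
Per mole: 2.0036e-11 J × 6.022e23 mol⁻¹ = 1.2066e+13 J/mol

1.21e+13 J/mol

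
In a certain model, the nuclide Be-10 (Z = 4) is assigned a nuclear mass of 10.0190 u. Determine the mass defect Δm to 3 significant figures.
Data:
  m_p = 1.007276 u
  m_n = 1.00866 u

The nucleus contains 4 protons and 10 − 4 = 6 neutrons.
Total constituent mass: 4 × 1.007276 + 6 × 1.00866 = 10.081064 u
Mass defect Δm = 10.081064 − 10.0190 = 0.062064 u

0.0621 u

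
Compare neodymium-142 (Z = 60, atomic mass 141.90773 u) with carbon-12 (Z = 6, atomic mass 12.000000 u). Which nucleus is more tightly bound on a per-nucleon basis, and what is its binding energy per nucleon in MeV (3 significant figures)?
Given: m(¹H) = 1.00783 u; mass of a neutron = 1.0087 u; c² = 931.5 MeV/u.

neodymium-142; 8.37 MeV/nucleon

neodymium-142: Σm = 60(1.00783) + 82(1.0087) = 143.18320 u; Δm = 1.27547 u; E_B = 1188.1 MeV; E_B/A = 8.367 MeV
carbon-12: Σm = 6(1.00783) + 6(1.0087) = 12.09918 u; Δm = 0.099180 u; E_B = 92.386 MeV; E_B/A = 7.699 MeV
neodymium-142 has the higher binding energy per nucleon, so it is the more tightly bound nucleus.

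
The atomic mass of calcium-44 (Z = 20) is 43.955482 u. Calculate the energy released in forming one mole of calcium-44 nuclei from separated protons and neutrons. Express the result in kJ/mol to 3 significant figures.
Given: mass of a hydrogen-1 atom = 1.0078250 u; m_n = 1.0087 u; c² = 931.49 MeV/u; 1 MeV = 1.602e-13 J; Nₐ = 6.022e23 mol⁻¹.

3.68e+10 kJ/mol

With 20 protons and 24 neutrons (A = 44):
Total constituent mass: 20 × 1.0078250 + 24 × 1.0087 = 44.3653000 u
Mass defect Δm = 44.3653000 − 43.955482 = 0.4098180 u
Converting to energy: 0.4098180 u × 931.49 MeV/u = 381.741 MeV
Per nucleus in joules: 381.741 MeV × 1.602e-13 J/MeV = 6.1155e-11 J
Per mole: 6.1155e-11 J × 6.022e23 mol⁻¹ = 3.6828e+13 J/mol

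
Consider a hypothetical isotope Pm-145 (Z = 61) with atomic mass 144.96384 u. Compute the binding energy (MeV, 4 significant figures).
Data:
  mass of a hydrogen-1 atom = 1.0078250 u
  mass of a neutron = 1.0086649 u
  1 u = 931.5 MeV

The nucleus contains 61 protons and 145 − 61 = 84 neutrons.
Total constituent mass: 61 × 1.0078250 + 84 × 1.0086649 = 146.2051766 u
Δm = 146.2051766 − 144.96384 = 1.2413366 u
Converting to energy: 1.2413366 u × 931.5 MeV/u = 1156.31 MeV

1156 MeV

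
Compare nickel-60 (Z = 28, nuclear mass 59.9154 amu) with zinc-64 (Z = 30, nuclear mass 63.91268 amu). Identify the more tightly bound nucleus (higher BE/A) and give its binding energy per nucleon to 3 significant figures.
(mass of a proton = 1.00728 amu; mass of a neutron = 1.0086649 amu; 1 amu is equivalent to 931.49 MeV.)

nickel-60; 8.78 MeV/nucleon

nickel-60: Σm = 28(1.00728) + 32(1.0086649) = 60.4811168 amu; Δm = 0.5657168 amu; E_B = 526.96 MeV; E_B/A = 8.783 MeV
zinc-64: Σm = 30(1.00728) + 34(1.0086649) = 64.5130066 amu; Δm = 0.6003266 amu; E_B = 559.198 MeV; E_B/A = 8.737 MeV
nickel-60 has the higher binding energy per nucleon, so it is the more tightly bound nucleus.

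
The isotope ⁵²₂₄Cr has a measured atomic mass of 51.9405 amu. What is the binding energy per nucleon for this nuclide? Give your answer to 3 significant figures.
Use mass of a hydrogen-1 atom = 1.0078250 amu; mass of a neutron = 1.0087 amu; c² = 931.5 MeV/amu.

The nucleus contains 24 protons and 52 − 24 = 28 neutrons.
Total constituent mass: 24 × 1.0078250 + 28 × 1.0087 = 52.4314000 amu
The mass defect is 52.4314000 − 51.9405 = 0.4909000 amu.
Binding energy = Δm·c² = 0.4909000 × 931.5 MeV/amu = 457.273 MeV
BE/A = 457.273 MeV / 52 = 8.794 MeV/nucleon

8.79 MeV/nucleon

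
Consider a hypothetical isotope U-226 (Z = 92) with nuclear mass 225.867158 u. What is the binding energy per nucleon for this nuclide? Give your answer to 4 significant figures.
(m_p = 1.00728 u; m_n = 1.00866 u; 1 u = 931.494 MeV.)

Total constituent mass: 92 × 1.00728 + 134 × 1.00866 = 227.83020 u
Δm = 227.83020 − 225.867158 = 1.963042 u
Converting to energy: 1.963042 u × 931.494 MeV/u = 1828.56 MeV
Dividing by A = 226 gives 8.091 MeV per nucleon.

8.091 MeV/nucleon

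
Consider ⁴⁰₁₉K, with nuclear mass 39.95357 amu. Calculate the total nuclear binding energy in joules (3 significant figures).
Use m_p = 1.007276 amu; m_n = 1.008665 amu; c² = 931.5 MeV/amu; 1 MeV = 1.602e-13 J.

5.47e-11 J

Z = 19, so N = A − Z = 40 − 19 = 21.
Mass of separated nucleons = 19(1.007276) + 21(1.008665) = 19.138244 + 21.181965 = 40.320209 amu
The mass defect is 40.320209 − 39.95357 = 0.366639 amu.
Converting to energy: 0.366639 amu × 931.5 MeV/amu = 341.524 MeV
In joules: 341.524 MeV × 1.602e-13 J/MeV = 5.4712e-11 J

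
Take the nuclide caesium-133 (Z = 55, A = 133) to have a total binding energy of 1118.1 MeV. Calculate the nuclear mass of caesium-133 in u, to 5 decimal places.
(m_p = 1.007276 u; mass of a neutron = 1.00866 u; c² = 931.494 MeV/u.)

Mass defect = 1118.1 MeV / (931.494 MeV/u) = 1.2003298 u
Constituent mass = 55(1.007276) + 78(1.00866) = 134.075660 u
Nuclear mass = 134.075660 − 1.2003298 = 132.8753302 u ≈ 132.87533 u (to 5 decimal places)

132.87533 u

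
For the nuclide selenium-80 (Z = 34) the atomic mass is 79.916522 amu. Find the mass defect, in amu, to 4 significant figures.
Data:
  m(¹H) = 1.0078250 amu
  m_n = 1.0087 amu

Mass of separated nucleons = 34(1.0078250) + 46(1.0087) = 34.2660500 + 46.4002 = 80.6662500 amu
Mass defect Δm = 80.6662500 − 79.916522 = 0.7497280 amu

0.7497 amu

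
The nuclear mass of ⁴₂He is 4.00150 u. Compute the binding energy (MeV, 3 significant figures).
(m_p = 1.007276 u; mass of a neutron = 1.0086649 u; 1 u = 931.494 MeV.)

Z = 2, so N = A − Z = 4 − 2 = 2.
Mass of separated nucleons = 2(1.007276) + 2(1.0086649) = 2.014552 + 2.0173298 = 4.0318818 u
The mass defect is 4.0318818 − 4.00150 = 0.0303818 u.
Converting to energy: 0.0303818 u × 931.494 MeV/u = 28.3005 MeV

28.3 MeV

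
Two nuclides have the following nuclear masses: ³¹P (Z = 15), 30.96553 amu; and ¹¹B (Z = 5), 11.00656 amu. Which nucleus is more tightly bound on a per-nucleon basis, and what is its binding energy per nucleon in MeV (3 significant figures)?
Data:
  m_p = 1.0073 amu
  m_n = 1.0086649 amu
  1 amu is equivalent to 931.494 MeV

³¹P; 8.49 MeV/nucleon

³¹P: Σm = 15(1.0073) + 16(1.0086649) = 31.2481384 amu; Δm = 0.2826084 amu; E_B = 263.25 MeV; E_B/A = 8.492 MeV
¹¹B: Σm = 5(1.0073) + 6(1.0086649) = 11.0884894 amu; Δm = 0.0819294 amu; E_B = 76.317 MeV; E_B/A = 6.938 MeV
³¹P has the higher binding energy per nucleon, so it is the more tightly bound nucleus.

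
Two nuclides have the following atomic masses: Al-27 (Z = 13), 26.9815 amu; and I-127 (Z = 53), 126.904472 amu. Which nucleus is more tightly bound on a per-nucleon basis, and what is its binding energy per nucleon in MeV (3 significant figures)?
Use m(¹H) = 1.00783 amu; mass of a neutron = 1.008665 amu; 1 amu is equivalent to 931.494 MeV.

I-127; 8.45 MeV/nucleon

Al-27: Σm = 13(1.00783) + 14(1.008665) = 27.223100 amu; Δm = 0.241600 amu; E_B = 225.05 MeV; E_B/A = 8.335 MeV
I-127: Σm = 53(1.00783) + 74(1.008665) = 128.056200 amu; Δm = 1.151728 amu; E_B = 1072.8 MeV; E_B/A = 8.447 MeV
I-127 has the higher binding energy per nucleon, so it is the more tightly bound nucleus.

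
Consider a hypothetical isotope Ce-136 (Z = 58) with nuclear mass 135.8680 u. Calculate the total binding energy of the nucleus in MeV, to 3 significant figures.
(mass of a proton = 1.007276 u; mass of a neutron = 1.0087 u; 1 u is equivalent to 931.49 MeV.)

Total constituent mass: 58 × 1.007276 + 78 × 1.0087 = 137.100608 u
Mass defect Δm = 137.100608 − 135.8680 = 1.232608 u
Converting to energy: 1.232608 u × 931.49 MeV/u = 1148.16 MeV

1150 MeV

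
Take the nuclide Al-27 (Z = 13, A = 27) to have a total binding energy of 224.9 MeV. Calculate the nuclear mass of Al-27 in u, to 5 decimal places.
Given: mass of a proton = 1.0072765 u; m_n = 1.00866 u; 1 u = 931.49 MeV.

Mass defect = 224.9 MeV / (931.49 MeV/u) = 0.2414411 u
Constituent mass = 13(1.0072765) + 14(1.00866) = 27.2158345 u
Nuclear mass = 27.2158345 − 0.2414411 = 26.9743934 u ≈ 26.97439 u (to 5 decimal places)

26.97439 u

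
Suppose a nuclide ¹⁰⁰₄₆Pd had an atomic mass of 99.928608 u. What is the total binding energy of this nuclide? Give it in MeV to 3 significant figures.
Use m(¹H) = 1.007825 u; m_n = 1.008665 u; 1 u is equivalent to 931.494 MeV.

838 MeV

The nucleus contains 46 protons and 100 − 46 = 54 neutrons.
Mass of separated nucleons = 46(1.007825) + 54(1.008665) = 46.359950 + 54.467910 = 100.827860 u
The mass defect is 100.827860 − 99.928608 = 0.899252 u.
Converting to energy: 0.899252 u × 931.494 MeV/u = 837.648 MeV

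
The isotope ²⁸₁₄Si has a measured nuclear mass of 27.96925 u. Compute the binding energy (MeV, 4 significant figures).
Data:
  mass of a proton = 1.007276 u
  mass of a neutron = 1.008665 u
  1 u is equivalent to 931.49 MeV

236.5 MeV

The nucleus contains 14 protons and 28 − 14 = 14 neutrons.
Total constituent mass: 14 × 1.007276 + 14 × 1.008665 = 28.223174 u
The mass defect is 28.223174 − 27.96925 = 0.253924 u.
Converting to energy: 0.253924 u × 931.49 MeV/u = 236.528 MeV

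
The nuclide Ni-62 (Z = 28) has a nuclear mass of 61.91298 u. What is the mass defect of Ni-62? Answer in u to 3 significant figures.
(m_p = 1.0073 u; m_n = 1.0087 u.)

0.587 u

The nucleus contains 28 protons and 62 − 28 = 34 neutrons.
Total constituent mass: 28 × 1.0073 + 34 × 1.0087 = 62.5002 u
Δm = 62.5002 − 61.91298 = 0.58722 u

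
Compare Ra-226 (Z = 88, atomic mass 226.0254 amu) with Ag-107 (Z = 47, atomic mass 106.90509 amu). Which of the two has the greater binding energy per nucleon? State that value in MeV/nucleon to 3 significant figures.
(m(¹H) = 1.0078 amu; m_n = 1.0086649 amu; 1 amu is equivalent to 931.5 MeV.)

Ag-107; 8.54 MeV/nucleon

Ra-226: Σm = 88(1.0078) + 138(1.0086649) = 227.8821562 amu; Δm = 1.8567562 amu; E_B = 1729.6 MeV; E_B/A = 7.653 MeV
Ag-107: Σm = 47(1.0078) + 60(1.0086649) = 107.8864940 amu; Δm = 0.9814040 amu; E_B = 914.18 MeV; E_B/A = 8.544 MeV
Ag-107 has the higher binding energy per nucleon, so it is the more tightly bound nucleus.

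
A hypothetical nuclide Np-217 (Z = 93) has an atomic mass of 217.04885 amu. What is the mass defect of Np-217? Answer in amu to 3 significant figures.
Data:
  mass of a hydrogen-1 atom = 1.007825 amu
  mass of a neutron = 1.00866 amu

Total constituent mass: 93 × 1.007825 + 124 × 1.00866 = 218.801565 amu
Mass defect Δm = 218.801565 − 217.04885 = 1.752715 amu

1.75 amu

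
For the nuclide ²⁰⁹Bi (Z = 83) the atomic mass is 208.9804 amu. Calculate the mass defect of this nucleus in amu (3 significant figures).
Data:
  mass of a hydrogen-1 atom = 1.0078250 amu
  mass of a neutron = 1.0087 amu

1.77 amu

Σm = 83·m(¹H) + 126·m_n = 83.6494750 + 127.0962 = 210.7456750 amu
Δm = 210.7456750 − 208.9804 = 1.7652750 amu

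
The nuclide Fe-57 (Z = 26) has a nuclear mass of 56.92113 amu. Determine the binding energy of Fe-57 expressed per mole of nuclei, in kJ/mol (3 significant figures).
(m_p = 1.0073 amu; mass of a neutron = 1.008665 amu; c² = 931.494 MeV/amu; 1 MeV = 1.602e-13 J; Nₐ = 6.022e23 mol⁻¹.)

The nucleus contains 26 protons and 57 − 26 = 31 neutrons.
Total constituent mass: 26 × 1.0073 + 31 × 1.008665 = 57.458415 amu
Mass defect Δm = 57.458415 − 56.92113 = 0.537285 amu
Converting to energy: 0.537285 amu × 931.494 MeV/amu = 500.478 MeV
Per nucleus in joules: 500.478 MeV × 1.602e-13 J/MeV = 8.0177e-11 J
Per mole: 8.0177e-11 J × 6.022e23 mol⁻¹ = 4.8283e+13 J/mol

4.83e+10 kJ/mol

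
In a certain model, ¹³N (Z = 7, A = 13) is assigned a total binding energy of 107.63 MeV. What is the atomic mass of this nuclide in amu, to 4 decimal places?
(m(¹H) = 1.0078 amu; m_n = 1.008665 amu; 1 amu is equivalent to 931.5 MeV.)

12.9910 amu

Mass defect = 107.63 MeV / (931.5 MeV/amu) = 0.115545 amu
Constituent mass = 7(1.0078) + 6(1.008665) = 13.106590 amu
Atomic mass = 13.106590 − 0.115545 = 12.991045 amu ≈ 12.9910 amu (to 4 decimal places)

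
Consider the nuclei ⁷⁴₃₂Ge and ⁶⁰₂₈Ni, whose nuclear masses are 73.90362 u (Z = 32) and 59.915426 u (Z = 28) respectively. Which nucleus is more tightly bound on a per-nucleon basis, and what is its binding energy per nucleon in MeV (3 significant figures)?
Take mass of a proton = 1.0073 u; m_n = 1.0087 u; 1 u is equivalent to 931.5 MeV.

⁶⁰₂₈Ni; 8.81 MeV/nucleon

⁷⁴₃₂Ge: Σm = 32(1.0073) + 42(1.0087) = 74.5990 u; Δm = 0.69538 u; E_B = 647.75 MeV; E_B/A = 8.753 MeV
⁶⁰₂₈Ni: Σm = 28(1.0073) + 32(1.0087) = 60.4828 u; Δm = 0.567374 u; E_B = 528.509 MeV; E_B/A = 8.808 MeV
⁶⁰₂₈Ni has the higher binding energy per nucleon, so it is the more tightly bound nucleus.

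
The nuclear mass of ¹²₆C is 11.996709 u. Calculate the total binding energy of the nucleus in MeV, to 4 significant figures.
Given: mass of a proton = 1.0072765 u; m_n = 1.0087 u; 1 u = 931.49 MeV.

Z = 6, so N = A − Z = 12 − 6 = 6.
Σm = 6·m_p + 6·m_n = 6.0436590 + 6.0522 = 12.0958590 u
Δm = 12.0958590 − 11.996709 = 0.0991500 u
E_B = 0.0991500 × 931.49 = 92.3572 MeV

92.36 MeV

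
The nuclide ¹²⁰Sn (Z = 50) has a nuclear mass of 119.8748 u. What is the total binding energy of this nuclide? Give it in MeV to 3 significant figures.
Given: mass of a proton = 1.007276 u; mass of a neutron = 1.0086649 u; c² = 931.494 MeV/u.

1020 MeV

Z = 50, so N = A − Z = 120 − 50 = 70.
Mass of separated nucleons = 50(1.007276) + 70(1.0086649) = 50.363800 + 70.6065430 = 120.9703430 u
Δm = 120.9703430 − 119.8748 = 1.0955430 u
Converting to energy: 1.0955430 u × 931.494 MeV/u = 1020.49 MeV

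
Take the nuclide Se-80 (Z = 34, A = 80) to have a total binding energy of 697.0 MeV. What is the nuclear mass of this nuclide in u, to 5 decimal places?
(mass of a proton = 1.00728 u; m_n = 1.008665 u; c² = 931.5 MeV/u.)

79.89785 u

Mass defect = 697.0 MeV / (931.5 MeV/u) = 0.7482555 u
Constituent mass = 34(1.00728) + 46(1.008665) = 80.646110 u
Nuclear mass = 80.646110 − 0.7482555 = 79.8978545 u ≈ 79.89785 u (to 5 decimal places)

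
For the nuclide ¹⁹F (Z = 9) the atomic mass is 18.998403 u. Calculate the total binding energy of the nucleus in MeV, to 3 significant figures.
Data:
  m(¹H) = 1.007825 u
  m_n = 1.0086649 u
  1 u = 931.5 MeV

The nucleus contains 9 protons and 19 − 9 = 10 neutrons.
Total constituent mass: 9 × 1.007825 + 10 × 1.0086649 = 19.1570740 u
The mass defect is 19.1570740 − 18.998403 = 0.1586710 u.
Converting to energy: 0.1586710 u × 931.5 MeV/u = 147.802 MeV

148 MeV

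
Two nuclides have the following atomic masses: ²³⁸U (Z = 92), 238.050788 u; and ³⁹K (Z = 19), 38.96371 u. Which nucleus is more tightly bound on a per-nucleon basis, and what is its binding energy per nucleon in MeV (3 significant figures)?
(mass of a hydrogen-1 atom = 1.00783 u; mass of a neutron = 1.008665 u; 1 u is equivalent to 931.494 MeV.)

³⁹K; 8.56 MeV/nucleon

²³⁸U: Σm = 92(1.00783) + 146(1.008665) = 239.985450 u; Δm = 1.934662 u; E_B = 1802.1 MeV; E_B/A = 7.572 MeV
³⁹K: Σm = 19(1.00783) + 20(1.008665) = 39.322070 u; Δm = 0.358360 u; E_B = 333.81 MeV; E_B/A = 8.559 MeV
³⁹K has the higher binding energy per nucleon, so it is the more tightly bound nucleus.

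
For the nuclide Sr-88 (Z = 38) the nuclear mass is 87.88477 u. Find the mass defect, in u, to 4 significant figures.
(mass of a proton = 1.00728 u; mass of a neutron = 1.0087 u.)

Total constituent mass: 38 × 1.00728 + 50 × 1.0087 = 88.71164 u
Δm = 88.71164 − 87.88477 = 0.82687 u

0.8269 u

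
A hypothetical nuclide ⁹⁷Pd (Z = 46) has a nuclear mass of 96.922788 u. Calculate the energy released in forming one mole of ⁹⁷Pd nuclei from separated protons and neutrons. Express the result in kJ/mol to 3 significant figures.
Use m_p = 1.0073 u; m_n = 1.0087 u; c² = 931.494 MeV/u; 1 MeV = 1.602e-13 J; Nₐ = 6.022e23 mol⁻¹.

With 46 protons and 51 neutrons (A = 97):
Mass of separated nucleons = 46(1.0073) + 51(1.0087) = 46.3358 + 51.4437 = 97.7795 u
Mass defect Δm = 97.7795 − 96.922788 = 0.856712 u
Binding energy = Δm·c² = 0.856712 × 931.494 MeV/u = 798.022 MeV
Per nucleus in joules: 798.022 MeV × 1.602e-13 J/MeV = 1.2784e-10 J
Per mole: 1.2784e-10 J × 6.022e23 mol⁻¹ = 7.6985e+13 J/mol

7.70e+10 kJ/mol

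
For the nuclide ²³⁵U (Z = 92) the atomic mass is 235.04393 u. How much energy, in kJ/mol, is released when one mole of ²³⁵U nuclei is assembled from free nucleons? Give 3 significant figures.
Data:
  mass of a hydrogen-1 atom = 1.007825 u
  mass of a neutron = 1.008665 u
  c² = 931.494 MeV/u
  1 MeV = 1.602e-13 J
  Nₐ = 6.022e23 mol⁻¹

1.72e+11 kJ/mol

The nucleus contains 92 protons and 235 − 92 = 143 neutrons.
Σm = 92·m(¹H) + 143·m_n = 92.719900 + 144.239095 = 236.958995 u
Δm = 236.958995 − 235.04393 = 1.915065 u
Converting to energy: 1.915065 u × 931.494 MeV/u = 1783.87 MeV
Per nucleus in joules: 1783.87 MeV × 1.602e-13 J/MeV = 2.8578e-10 J
Per mole: 2.8578e-10 J × 6.022e23 mol⁻¹ = 1.7210e+14 J/mol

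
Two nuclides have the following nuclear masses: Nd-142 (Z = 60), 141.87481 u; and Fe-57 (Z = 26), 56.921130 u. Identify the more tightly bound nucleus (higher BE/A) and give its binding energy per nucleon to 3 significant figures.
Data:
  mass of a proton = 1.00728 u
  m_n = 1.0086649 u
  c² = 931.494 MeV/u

Nd-142: Σm = 60(1.00728) + 82(1.0086649) = 143.1473218 u; Δm = 1.2725118 u; E_B = 1185.3 MeV; E_B/A = 8.347 MeV
Fe-57: Σm = 26(1.00728) + 31(1.0086649) = 57.4578919 u; Δm = 0.5367619 u; E_B = 499.99 MeV; E_B/A = 8.772 MeV
Fe-57 has the higher binding energy per nucleon, so it is the more tightly bound nucleus.

Fe-57; 8.77 MeV/nucleon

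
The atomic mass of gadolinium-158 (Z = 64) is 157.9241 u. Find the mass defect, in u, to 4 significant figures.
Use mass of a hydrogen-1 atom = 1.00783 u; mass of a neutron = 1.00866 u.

Z = 64, so N = A − Z = 158 − 64 = 94.
Mass of separated nucleons = 64(1.00783) + 94(1.00866) = 64.50112 + 94.81404 = 159.31516 u
Mass defect Δm = 159.31516 − 157.9241 = 1.39106 u

1.391 u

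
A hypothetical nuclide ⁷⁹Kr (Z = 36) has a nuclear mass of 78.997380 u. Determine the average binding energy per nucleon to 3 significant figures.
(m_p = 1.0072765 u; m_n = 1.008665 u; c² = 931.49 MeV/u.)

With 36 protons and 43 neutrons (A = 79):
Σm = 36·m_p + 43·m_n = 36.2619540 + 43.372595 = 79.6345490 u
Mass defect Δm = 79.6345490 − 78.997380 = 0.6371690 u
Converting to energy: 0.6371690 u × 931.49 MeV/u = 593.517 MeV
Per nucleon: 593.517 / 79 = 7.513 MeV

7.51 MeV/nucleon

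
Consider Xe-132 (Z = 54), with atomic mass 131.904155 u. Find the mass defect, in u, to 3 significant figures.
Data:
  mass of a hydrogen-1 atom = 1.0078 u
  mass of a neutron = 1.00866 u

1.19 u

With 54 protons and 78 neutrons (A = 132):
Total constituent mass: 54 × 1.0078 + 78 × 1.00866 = 133.09668 u
Mass defect Δm = 133.09668 − 131.904155 = 1.192525 u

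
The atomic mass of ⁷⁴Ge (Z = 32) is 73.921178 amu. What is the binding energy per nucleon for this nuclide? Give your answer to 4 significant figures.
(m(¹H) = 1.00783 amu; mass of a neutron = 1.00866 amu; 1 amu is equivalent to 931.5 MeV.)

8.725 MeV/nucleon

With 32 protons and 42 neutrons (A = 74):
Mass of separated nucleons = 32(1.00783) + 42(1.00866) = 32.25056 + 42.36372 = 74.61428 amu
Δm = 74.61428 − 73.921178 = 0.693102 amu
E_B = 0.693102 × 931.5 = 645.625 MeV
Dividing by A = 74 gives 8.725 MeV per nucleon.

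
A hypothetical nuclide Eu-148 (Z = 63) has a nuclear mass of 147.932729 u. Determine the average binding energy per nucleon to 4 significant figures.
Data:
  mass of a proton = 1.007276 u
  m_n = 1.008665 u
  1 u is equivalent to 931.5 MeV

The nucleus contains 63 protons and 148 − 63 = 85 neutrons.
Total constituent mass: 63 × 1.007276 + 85 × 1.008665 = 149.194913 u
Mass defect Δm = 149.194913 − 147.932729 = 1.262184 u
E_B = 1.262184 × 931.5 = 1175.72 MeV
BE/A = 1175.72 MeV / 148 = 7.944 MeV/nucleon

7.944 MeV/nucleon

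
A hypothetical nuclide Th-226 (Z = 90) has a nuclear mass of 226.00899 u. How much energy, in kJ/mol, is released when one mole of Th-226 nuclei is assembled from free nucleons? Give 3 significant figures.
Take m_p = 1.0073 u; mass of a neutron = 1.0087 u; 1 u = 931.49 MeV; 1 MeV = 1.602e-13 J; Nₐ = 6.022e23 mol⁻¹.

1.65e+11 kJ/mol

Total constituent mass: 90 × 1.0073 + 136 × 1.0087 = 227.8402 u
The mass defect is 227.8402 − 226.00899 = 1.83121 u.
Converting to energy: 1.83121 u × 931.49 MeV/u = 1705.75 MeV
Per nucleus in joules: 1705.75 MeV × 1.602e-13 J/MeV = 2.7326e-10 J
Per mole: 2.7326e-10 J × 6.022e23 mol⁻¹ = 1.6456e+14 J/mol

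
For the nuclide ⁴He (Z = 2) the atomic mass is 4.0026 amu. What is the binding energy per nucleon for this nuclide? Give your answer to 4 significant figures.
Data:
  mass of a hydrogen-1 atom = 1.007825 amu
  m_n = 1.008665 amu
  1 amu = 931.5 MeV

7.075 MeV/nucleon

Z = 2, so N = A − Z = 4 − 2 = 2.
Total constituent mass: 2 × 1.007825 + 2 × 1.008665 = 4.032980 amu
Δm = 4.032980 − 4.0026 = 0.030380 amu
Converting to energy: 0.030380 amu × 931.5 MeV/amu = 28.2990 MeV
BE/A = 28.2990 MeV / 4 = 7.075 MeV/nucleon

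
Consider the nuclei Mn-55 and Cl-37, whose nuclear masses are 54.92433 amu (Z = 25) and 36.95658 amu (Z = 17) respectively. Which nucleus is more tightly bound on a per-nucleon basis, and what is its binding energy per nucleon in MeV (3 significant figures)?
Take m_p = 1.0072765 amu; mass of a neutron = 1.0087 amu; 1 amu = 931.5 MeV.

Mn-55; 8.78 MeV/nucleon

Mn-55: Σm = 25(1.0072765) + 30(1.0087) = 55.4429125 amu; Δm = 0.5185825 amu; E_B = 483.06 MeV; E_B/A = 8.783 MeV
Cl-37: Σm = 17(1.0072765) + 20(1.0087) = 37.2977005 amu; Δm = 0.3411205 amu; E_B = 317.75 MeV; E_B/A = 8.588 MeV
Mn-55 has the higher binding energy per nucleon, so it is the more tightly bound nucleus.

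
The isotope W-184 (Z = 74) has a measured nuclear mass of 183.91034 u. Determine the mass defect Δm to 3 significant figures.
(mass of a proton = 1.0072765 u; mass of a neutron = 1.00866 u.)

Z = 74, so N = A − Z = 184 − 74 = 110.
Total constituent mass: 74 × 1.0072765 + 110 × 1.00866 = 185.4910610 u
Mass defect Δm = 185.4910610 − 183.91034 = 1.5807210 u

1.58 u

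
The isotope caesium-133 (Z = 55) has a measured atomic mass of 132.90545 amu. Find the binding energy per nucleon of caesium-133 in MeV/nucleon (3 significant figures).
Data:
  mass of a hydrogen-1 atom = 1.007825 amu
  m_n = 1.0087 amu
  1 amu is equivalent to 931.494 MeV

With 55 protons and 78 neutrons (A = 133):
Mass of separated nucleons = 55(1.007825) + 78(1.0087) = 55.430375 + 78.6786 = 134.108975 amu
The mass defect is 134.108975 − 132.90545 = 1.203525 amu.
E_B = 1.203525 × 931.494 = 1121.08 MeV
BE/A = 1121.08 MeV / 133 = 8.429 MeV/nucleon

8.43 MeV/nucleon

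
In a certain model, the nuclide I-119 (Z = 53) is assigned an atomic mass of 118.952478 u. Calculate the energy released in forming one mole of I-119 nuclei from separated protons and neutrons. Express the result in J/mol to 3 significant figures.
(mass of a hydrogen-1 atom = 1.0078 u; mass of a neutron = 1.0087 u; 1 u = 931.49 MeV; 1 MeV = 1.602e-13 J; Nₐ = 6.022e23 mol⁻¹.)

9.30e+13 J/mol

With 53 protons and 66 neutrons (A = 119):
Total constituent mass: 53 × 1.0078 + 66 × 1.0087 = 119.9876 u
Mass defect Δm = 119.9876 − 118.952478 = 1.035122 u
Converting to energy: 1.035122 u × 931.49 MeV/u = 964.206 MeV
Per nucleus in joules: 964.206 MeV × 1.602e-13 J/MeV = 1.5447e-10 J
Per mole: 1.5447e-10 J × 6.022e23 mol⁻¹ = 9.3022e+13 J/mol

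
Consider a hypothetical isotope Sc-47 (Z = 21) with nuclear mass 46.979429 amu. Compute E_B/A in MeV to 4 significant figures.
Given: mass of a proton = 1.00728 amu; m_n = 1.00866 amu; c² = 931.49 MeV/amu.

The nucleus contains 21 protons and 47 − 21 = 26 neutrons.
Σm = 21·m_p + 26·m_n = 21.15288 + 26.22516 = 47.37804 amu
Mass defect Δm = 47.37804 − 46.979429 = 0.398611 amu
Binding energy = Δm·c² = 0.398611 × 931.49 MeV/amu = 371.302 MeV
BE/A = 371.302 MeV / 47 = 7.900 MeV/nucleon

7.900 MeV/nucleon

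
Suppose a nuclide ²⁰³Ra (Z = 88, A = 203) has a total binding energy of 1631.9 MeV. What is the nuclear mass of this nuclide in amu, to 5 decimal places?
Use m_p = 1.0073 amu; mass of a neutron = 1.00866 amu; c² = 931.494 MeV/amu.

Mass defect = 1631.9 MeV / (931.494 MeV/amu) = 1.7519168 amu
Constituent mass = 88(1.0073) + 115(1.00866) = 204.63830 amu
Nuclear mass = 204.63830 − 1.7519168 = 202.8863832 amu ≈ 202.88638 amu (to 5 decimal places)

202.88638 amu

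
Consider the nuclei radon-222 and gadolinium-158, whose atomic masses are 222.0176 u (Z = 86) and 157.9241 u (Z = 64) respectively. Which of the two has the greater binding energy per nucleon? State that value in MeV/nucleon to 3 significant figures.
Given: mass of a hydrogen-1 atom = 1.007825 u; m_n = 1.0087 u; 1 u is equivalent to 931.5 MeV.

gadolinium-158; 8.22 MeV/nucleon

radon-222: Σm = 86(1.007825) + 136(1.0087) = 223.856150 u; Δm = 1.838550 u; E_B = 1712.6 MeV; E_B/A = 7.714 MeV
gadolinium-158: Σm = 64(1.007825) + 94(1.0087) = 159.318600 u; Δm = 1.394500 u; E_B = 1298.98 MeV; E_B/A = 8.221 MeV
gadolinium-158 has the higher binding energy per nucleon, so it is the more tightly bound nucleus.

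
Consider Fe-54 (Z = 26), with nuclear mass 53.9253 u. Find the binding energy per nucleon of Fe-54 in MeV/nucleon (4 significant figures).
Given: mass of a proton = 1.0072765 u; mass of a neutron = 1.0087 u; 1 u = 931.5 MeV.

8.754 MeV/nucleon

Total constituent mass: 26 × 1.0072765 + 28 × 1.0087 = 54.4327890 u
Δm = 54.4327890 − 53.9253 = 0.5074890 u
Binding energy = Δm·c² = 0.5074890 × 931.5 MeV/u = 472.726 MeV
BE/A = 472.726 MeV / 54 = 8.754 MeV/nucleon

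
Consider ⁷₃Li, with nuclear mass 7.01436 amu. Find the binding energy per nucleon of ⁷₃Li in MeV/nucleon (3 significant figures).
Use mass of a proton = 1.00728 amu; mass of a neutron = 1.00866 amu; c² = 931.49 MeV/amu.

5.60 MeV/nucleon

With 3 protons and 4 neutrons (A = 7):
Total constituent mass: 3 × 1.00728 + 4 × 1.00866 = 7.05648 amu
Δm = 7.05648 − 7.01436 = 0.04212 amu
Binding energy = Δm·c² = 0.04212 × 931.49 MeV/amu = 39.2344 MeV
BE/A = 39.2344 MeV / 7 = 5.6049 MeV/nucleon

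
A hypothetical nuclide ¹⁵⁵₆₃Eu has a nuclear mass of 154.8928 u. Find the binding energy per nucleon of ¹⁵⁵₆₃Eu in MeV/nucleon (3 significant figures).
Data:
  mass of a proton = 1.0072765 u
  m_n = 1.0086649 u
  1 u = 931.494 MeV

With 63 protons and 92 neutrons (A = 155):
Total constituent mass: 63 × 1.0072765 + 92 × 1.0086649 = 156.2555903 u
The mass defect is 156.2555903 − 154.8928 = 1.3627903 u.
E_B = 1.3627903 × 931.494 = 1269.43 MeV
BE/A = 1269.43 MeV / 155 = 8.190 MeV/nucleon

8.19 MeV/nucleon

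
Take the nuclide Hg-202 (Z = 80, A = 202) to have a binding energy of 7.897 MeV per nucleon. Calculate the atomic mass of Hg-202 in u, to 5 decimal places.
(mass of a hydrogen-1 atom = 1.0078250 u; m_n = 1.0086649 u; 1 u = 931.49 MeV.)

Total binding energy = 202 × 7.897 = 1595.194 MeV
Mass defect = 1595.194 MeV / (931.49 MeV/u) = 1.7125187 u
Constituent mass = 80(1.0078250) + 122(1.0086649) = 203.6831178 u
Atomic mass = 203.6831178 − 1.7125187 = 201.9705991 u ≈ 201.97060 u (to 5 decimal places)

201.97060 u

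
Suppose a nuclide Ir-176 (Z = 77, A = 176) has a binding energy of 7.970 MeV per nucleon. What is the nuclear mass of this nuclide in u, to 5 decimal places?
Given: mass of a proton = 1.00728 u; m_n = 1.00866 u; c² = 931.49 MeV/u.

Total binding energy = 176 × 7.970 = 1402.720 MeV
Mass defect = 1402.720 MeV / (931.49 MeV/u) = 1.5058884 u
Constituent mass = 77(1.00728) + 99(1.00866) = 177.41790 u
Nuclear mass = 177.41790 − 1.5058884 = 175.9120116 u ≈ 175.91201 u (to 5 decimal places)

175.91201 u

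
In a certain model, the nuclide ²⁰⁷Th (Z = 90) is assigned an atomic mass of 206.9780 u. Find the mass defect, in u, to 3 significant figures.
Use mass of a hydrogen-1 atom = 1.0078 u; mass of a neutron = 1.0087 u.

1.74 u

With 90 protons and 117 neutrons (A = 207):
Σm = 90·m(¹H) + 117·m_n = 90.7020 + 118.0179 = 208.7199 u
Δm = 208.7199 − 206.9780 = 1.7419 u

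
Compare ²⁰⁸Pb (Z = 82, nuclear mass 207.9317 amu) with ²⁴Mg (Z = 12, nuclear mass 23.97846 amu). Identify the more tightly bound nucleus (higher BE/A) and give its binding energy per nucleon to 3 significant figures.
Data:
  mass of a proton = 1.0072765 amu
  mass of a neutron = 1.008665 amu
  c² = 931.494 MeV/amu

²⁰⁸Pb: Σm = 82(1.0072765) + 126(1.008665) = 209.6884630 amu; Δm = 1.7567630 amu; E_B = 1636.4 MeV; E_B/A = 7.867 MeV
²⁴Mg: Σm = 12(1.0072765) + 12(1.008665) = 24.1912980 amu; Δm = 0.2128380 amu; E_B = 198.26 MeV; E_B/A = 8.261 MeV
²⁴Mg has the higher binding energy per nucleon, so it is the more tightly bound nucleus.

²⁴Mg; 8.26 MeV/nucleon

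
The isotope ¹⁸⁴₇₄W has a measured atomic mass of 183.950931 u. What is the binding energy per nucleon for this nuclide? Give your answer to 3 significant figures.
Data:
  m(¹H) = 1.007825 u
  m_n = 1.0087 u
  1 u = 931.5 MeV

8.02 MeV/nucleon

Σm = 74·m(¹H) + 110·m_n = 74.579050 + 110.9570 = 185.536050 u
The mass defect is 185.536050 − 183.950931 = 1.585119 u.
E_B = 1.585119 × 931.5 = 1476.54 MeV
BE/A = 1476.54 MeV / 184 = 8.0247 MeV/nucleon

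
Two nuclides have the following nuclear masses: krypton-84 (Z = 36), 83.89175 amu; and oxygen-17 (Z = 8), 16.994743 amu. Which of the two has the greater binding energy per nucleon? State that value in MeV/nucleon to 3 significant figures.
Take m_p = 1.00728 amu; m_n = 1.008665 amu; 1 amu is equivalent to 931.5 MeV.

krypton-84; 8.72 MeV/nucleon

krypton-84: Σm = 36(1.00728) + 48(1.008665) = 84.678000 amu; Δm = 0.786250 amu; E_B = 732.39 MeV; E_B/A = 8.719 MeV
oxygen-17: Σm = 8(1.00728) + 9(1.008665) = 17.136225 amu; Δm = 0.141482 amu; E_B = 131.79 MeV; E_B/A = 7.752 MeV
krypton-84 has the higher binding energy per nucleon, so it is the more tightly bound nucleus.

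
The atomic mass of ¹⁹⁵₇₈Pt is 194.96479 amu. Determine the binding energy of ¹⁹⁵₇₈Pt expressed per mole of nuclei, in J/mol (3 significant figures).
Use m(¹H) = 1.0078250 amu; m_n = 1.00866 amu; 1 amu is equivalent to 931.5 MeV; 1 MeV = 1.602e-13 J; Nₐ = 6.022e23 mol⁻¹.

1.49e+14 J/mol

Σm = 78·m(¹H) + 117·m_n = 78.6103500 + 118.01322 = 196.6235700 amu
The mass defect is 196.6235700 − 194.96479 = 1.6587800 amu.
Converting to energy: 1.6587800 amu × 931.5 MeV/amu = 1545.15 MeV
Per nucleus in joules: 1545.15 MeV × 1.602e-13 J/MeV = 2.4753e-10 J
Per mole: 2.4753e-10 J × 6.022e23 mol⁻¹ = 1.4906e+14 J/mol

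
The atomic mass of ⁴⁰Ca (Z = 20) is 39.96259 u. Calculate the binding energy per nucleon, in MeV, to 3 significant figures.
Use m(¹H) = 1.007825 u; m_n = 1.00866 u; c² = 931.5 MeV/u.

8.55 MeV/nucleon

With 20 protons and 20 neutrons (A = 40):
Mass of separated nucleons = 20(1.007825) + 20(1.00866) = 20.156500 + 20.17320 = 40.329700 u
Δm = 40.329700 − 39.96259 = 0.367110 u
E_B = 0.367110 × 931.5 = 341.963 MeV
Dividing by A = 40 gives 8.549 MeV per nucleon.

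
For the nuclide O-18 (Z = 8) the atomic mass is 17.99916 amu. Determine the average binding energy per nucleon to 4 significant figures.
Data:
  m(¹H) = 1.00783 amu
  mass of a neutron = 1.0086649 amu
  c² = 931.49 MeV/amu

7.769 MeV/nucleon

The nucleus contains 8 protons and 18 − 8 = 10 neutrons.
Total constituent mass: 8 × 1.00783 + 10 × 1.0086649 = 18.1492890 amu
Δm = 18.1492890 − 17.99916 = 0.1501290 amu
Binding energy = Δm·c² = 0.1501290 × 931.49 MeV/amu = 139.844 MeV
BE/A = 139.844 MeV / 18 = 7.769 MeV/nucleon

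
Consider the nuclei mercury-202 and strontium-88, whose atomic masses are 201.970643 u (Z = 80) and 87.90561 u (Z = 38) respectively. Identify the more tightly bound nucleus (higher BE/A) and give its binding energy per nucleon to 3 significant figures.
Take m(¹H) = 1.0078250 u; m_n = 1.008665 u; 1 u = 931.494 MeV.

mercury-202: Σm = 80(1.0078250) + 122(1.008665) = 203.6831300 u; Δm = 1.7124870 u; E_B = 1595.2 MeV; E_B/A = 7.897 MeV
strontium-88: Σm = 38(1.0078250) + 50(1.008665) = 88.7306000 u; Δm = 0.8249900 u; E_B = 768.47 MeV; E_B/A = 8.733 MeV
strontium-88 has the higher binding energy per nucleon, so it is the more tightly bound nucleus.

strontium-88; 8.73 MeV/nucleon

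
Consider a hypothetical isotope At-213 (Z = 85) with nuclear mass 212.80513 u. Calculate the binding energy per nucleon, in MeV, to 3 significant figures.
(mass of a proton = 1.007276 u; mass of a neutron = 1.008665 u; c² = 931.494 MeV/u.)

With 85 protons and 128 neutrons (A = 213):
Total constituent mass: 85 × 1.007276 + 128 × 1.008665 = 214.727580 u
Δm = 214.727580 − 212.80513 = 1.922450 u
Converting to energy: 1.922450 u × 931.494 MeV/u = 1790.75 MeV
Per nucleon: 1790.75 / 213 = 8.407 MeV

8.41 MeV/nucleon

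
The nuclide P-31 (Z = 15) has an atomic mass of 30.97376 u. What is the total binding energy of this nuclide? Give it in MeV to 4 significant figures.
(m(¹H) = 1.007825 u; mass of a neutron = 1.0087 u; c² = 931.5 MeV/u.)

Mass of separated nucleons = 15(1.007825) + 16(1.0087) = 15.117375 + 16.1392 = 31.256575 u
The mass defect is 31.256575 − 30.97376 = 0.282815 u.
E_B = 0.282815 × 931.5 = 263.442 MeV

263.4 MeV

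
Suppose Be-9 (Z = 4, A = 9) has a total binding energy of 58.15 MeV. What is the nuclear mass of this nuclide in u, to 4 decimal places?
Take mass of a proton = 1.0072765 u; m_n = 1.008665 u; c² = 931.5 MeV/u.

9.0100 u

Mass defect = 58.15 MeV / (931.5 MeV/u) = 0.062426 u
Constituent mass = 4(1.0072765) + 5(1.008665) = 9.0724310 u
Nuclear mass = 9.0724310 − 0.062426 = 9.0100050 u ≈ 9.0100 u (to 4 decimal places)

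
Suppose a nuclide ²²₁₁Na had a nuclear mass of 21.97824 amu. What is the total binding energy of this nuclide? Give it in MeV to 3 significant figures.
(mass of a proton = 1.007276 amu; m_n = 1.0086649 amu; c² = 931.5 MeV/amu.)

With 11 protons and 11 neutrons (A = 22):
Σm = 11·m_p + 11·m_n = 11.080036 + 11.0953139 = 22.1753499 amu
Δm = 22.1753499 − 21.97824 = 0.1971099 amu
Converting to energy: 0.1971099 amu × 931.5 MeV/amu = 183.608 MeV

184 MeV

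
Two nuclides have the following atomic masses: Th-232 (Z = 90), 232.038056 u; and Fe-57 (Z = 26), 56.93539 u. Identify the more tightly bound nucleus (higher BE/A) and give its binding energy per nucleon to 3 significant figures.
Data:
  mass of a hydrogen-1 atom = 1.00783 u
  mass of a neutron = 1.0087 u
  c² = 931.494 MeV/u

Th-232: Σm = 90(1.00783) + 142(1.0087) = 233.94010 u; Δm = 1.902044 u; E_B = 1771.7 MeV; E_B/A = 7.637 MeV
Fe-57: Σm = 26(1.00783) + 31(1.0087) = 57.47328 u; Δm = 0.53789 u; E_B = 501.04 MeV; E_B/A = 8.790 MeV
Fe-57 has the higher binding energy per nucleon, so it is the more tightly bound nucleus.

Fe-57; 8.79 MeV/nucleon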